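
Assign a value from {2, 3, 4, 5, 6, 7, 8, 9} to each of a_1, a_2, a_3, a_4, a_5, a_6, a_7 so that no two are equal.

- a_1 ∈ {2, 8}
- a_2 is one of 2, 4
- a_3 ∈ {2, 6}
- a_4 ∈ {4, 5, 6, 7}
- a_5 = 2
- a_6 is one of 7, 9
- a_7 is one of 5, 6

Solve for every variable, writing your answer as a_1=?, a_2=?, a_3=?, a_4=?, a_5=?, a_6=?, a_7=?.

a_5 has just one choice, so a_5 = 2. Eliminate 2 elsewhere: a_1, a_2, a_3.
a_1 has just one choice, so a_1 = 8.
a_2's domain is down to {4}, so a_2 = 4. So a_4 can't be 4.
a_3 must be 6 (only option left). Remove 6 from a_4, a_7.
a_7's domain is down to {5}, so a_7 = 5. So a_4 can't be 5.
a_4 has just one choice, so a_4 = 7. So a_6 can't be 7.
That leaves a_6 = 9.

a_1=8, a_2=4, a_3=6, a_4=7, a_5=2, a_6=9, a_7=5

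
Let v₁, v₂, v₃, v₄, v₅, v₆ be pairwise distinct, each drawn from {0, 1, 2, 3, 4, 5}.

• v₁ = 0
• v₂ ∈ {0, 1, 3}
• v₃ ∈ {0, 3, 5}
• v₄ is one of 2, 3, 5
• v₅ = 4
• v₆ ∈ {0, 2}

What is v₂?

1

v₁ must be 0 (only option left). Eliminate 0 elsewhere: v₂, v₃, v₆.
v₅ has just one choice, so v₅ = 4.
v₆ has just one choice, so v₆ = 2. Eliminate 2 elsewhere: v₄.
The 3 still-open variables draw from only 3 values {1, 3, 5}, so each is used; only v₂ can be 1, hence v₂ = 1.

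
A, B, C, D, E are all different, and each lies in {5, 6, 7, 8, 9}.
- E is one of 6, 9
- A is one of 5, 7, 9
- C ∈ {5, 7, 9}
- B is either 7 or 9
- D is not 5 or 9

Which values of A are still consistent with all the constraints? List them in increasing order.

5, 7, 9

Among the 5 variables, 8 fits only D (and all 5 values in {5, 6, 7, 8, 9} must be used), so D = 8.
The 4 still-open variables draw from only 4 values {5, 6, 7, 9}, so each is used; only E can be 6, hence E = 6.
No further eliminations apply; A can still be any of 5, 7, 9.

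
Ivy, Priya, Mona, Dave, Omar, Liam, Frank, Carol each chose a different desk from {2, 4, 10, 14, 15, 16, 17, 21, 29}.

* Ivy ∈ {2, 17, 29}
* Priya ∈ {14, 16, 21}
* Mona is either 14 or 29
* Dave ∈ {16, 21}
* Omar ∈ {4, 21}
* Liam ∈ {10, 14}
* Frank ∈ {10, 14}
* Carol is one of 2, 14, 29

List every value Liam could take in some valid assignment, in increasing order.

10, 14

The 8 variables draw from only 8 values {2, 4, 10, 14, 16, 17, 21, 29}, so each is used; only Omar can be 4, hence Omar = 4.
Among the 7 still-open variables, 17 fits only Ivy (and all 7 values in {2, 10, 14, 16, 17, 21, 29} must be used), so Ivy = 17.
The 6 still-open variables together cover exactly {2, 10, 14, 16, 21, 29} — 6 values for 6 variables — and 2 appears only in Carol's list, so Carol = 2.
Among the 5 still-open variables, 29 fits only Mona (and all 5 values in {10, 14, 16, 21, 29} must be used), so Mona = 29.
The 2 variables Liam and Frank are confined to {10, 14}, which locks those values in; drop them from Priya.
No further eliminations apply; Liam can still be any of 10, 14.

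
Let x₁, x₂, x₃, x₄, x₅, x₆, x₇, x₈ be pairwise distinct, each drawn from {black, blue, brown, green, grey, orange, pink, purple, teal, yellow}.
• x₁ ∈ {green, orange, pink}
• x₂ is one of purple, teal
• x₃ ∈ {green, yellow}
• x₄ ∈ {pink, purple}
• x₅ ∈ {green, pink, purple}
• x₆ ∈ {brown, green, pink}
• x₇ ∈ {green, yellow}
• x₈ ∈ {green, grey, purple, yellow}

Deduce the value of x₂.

teal

Among the 8 variables, brown fits only x₆ (and all 8 values in {brown, green, grey, orange, pink, purple, teal, yellow} must be used), so x₆ = brown.
The 7 still-open variables draw from only 7 values {green, grey, orange, pink, purple, teal, yellow}, so each is used; only x₈ can be grey, hence x₈ = grey.
The 6 still-open variables draw from only 6 values {green, orange, pink, purple, teal, yellow}, so each is used; only x₁ can be orange, hence x₁ = orange.
Among the 5 still-open variables, teal fits only x₂ (and all 5 values in {green, pink, purple, teal, yellow} must be used), so x₂ = teal.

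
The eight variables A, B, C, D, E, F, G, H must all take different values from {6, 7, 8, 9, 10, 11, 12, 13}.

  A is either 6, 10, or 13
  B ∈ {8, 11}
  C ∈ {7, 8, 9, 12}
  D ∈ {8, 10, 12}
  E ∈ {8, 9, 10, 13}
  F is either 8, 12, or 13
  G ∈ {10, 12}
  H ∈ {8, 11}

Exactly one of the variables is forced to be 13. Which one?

Among the 8 variables, 6 fits only A (and all 8 values in {6, 7, 8, 9, 10, 11, 12, 13} must be used), so A = 6.
Among the 7 still-open variables, 7 fits only C (and all 7 values in {7, 8, 9, 10, 11, 12, 13} must be used), so C = 7.
The 6 still-open variables together cover exactly {8, 9, 10, 11, 12, 13} — 6 values for 6 variables — and 9 appears only in E's list, so E = 9.
The 5 still-open variables together cover exactly {8, 10, 11, 12, 13} — 5 values for 5 variables — and 13 appears only in F's list, so F = 13.

F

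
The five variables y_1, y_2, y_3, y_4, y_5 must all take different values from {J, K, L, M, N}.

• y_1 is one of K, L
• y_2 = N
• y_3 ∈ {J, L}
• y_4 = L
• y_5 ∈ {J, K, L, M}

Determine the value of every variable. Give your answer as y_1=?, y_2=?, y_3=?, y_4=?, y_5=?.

y_2 has just one choice, so y_2 = N.
y_4 has just one choice, so y_4 = L. Eliminate L elsewhere: y_1, y_3, y_5.
That leaves y_1 = K. Eliminate K elsewhere: y_5.
y_3 has just one choice, so y_3 = J. Strike J from y_5.
That leaves y_5 = M.

y_1=K, y_2=N, y_3=J, y_4=L, y_5=M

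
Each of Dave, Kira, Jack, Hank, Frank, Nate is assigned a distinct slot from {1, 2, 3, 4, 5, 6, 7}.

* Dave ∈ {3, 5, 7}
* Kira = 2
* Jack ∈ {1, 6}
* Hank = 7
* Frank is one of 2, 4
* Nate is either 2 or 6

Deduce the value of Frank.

4

Kira must be 2 (only option left). So Frank, Nate can't be 2.
So Frank = 4.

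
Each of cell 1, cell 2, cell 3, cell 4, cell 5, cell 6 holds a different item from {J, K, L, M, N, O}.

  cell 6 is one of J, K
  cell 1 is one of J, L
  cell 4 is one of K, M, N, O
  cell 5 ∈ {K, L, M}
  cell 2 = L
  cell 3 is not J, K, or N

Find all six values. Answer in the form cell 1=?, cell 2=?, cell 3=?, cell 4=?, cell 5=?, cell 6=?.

cell 2's domain is down to {L}, so cell 2 = L. So cell 1, cell 3, cell 5 can't be L.
cell 1 has just one choice, so cell 1 = J. So cell 6 can't be J.
That leaves cell 6 = K. So cell 4, cell 5 can't be K.
cell 5 has just one choice, so cell 5 = M. Remove M from cell 3, cell 4.
cell 3 must be O (only option left). Eliminate O elsewhere: cell 4.
cell 4 has just one choice, so cell 4 = N.

cell 1=J, cell 2=L, cell 3=O, cell 4=N, cell 5=M, cell 6=K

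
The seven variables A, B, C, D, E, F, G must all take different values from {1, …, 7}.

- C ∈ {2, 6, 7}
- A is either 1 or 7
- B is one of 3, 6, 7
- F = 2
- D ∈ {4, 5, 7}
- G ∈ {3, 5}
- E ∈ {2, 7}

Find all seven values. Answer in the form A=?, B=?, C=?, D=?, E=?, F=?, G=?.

F must be 2 (only option left). Eliminate 2 elsewhere: C, E.
E's domain is down to {7}, so E = 7. Strike 7 from A, B, C, D.
A has just one choice, so A = 1.
That leaves C = 6. So B can't be 6.
B's domain is down to {3}, so B = 3. So G can't be 3.
G's domain is down to {5}, so G = 5. Strike 5 from D.
That leaves D = 4.

A=1, B=3, C=6, D=4, E=7, F=2, G=5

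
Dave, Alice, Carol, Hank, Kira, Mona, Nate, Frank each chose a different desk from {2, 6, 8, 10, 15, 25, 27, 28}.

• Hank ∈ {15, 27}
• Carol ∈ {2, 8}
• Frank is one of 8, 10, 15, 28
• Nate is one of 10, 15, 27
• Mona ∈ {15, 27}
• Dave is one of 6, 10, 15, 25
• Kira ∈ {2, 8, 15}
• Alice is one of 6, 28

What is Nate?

10

The 8 variables draw from only 8 values {2, 6, 8, 10, 15, 25, 27, 28}, so each is used; only Dave can be 25, hence Dave = 25.
Among the 7 still-open variables, 6 fits only Alice (and all 7 values in {2, 6, 8, 10, 15, 27, 28} must be used), so Alice = 6.
The 6 still-open variables draw from only 6 values {2, 8, 10, 15, 27, 28}, so each is used; only Frank can be 28, hence Frank = 28.
The 5 still-open variables together cover exactly {2, 8, 10, 15, 27} — 5 values for 5 variables — and 10 appears only in Nate's list, so Nate = 10.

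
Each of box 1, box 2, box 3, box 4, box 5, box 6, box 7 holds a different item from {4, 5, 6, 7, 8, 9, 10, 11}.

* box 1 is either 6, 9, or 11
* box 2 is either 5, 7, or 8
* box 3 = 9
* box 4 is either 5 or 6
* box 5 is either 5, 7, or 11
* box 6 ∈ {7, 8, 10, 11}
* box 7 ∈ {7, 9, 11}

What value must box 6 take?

10

box 3 has just one choice, so box 3 = 9. Strike 9 from box 1, box 7.
The 6 still-open variables together cover exactly {5, 6, 7, 8, 10, 11} — 6 values for 6 variables — and 10 appears only in box 6's list, so box 6 = 10.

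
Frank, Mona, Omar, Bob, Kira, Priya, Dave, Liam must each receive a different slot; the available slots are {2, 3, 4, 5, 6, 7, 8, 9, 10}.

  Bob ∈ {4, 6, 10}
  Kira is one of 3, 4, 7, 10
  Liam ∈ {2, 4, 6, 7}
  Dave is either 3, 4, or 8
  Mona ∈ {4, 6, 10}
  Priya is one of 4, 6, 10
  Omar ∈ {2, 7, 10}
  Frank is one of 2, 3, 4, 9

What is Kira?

3

The 8 variables together cover exactly {2, 3, 4, 6, 7, 8, 9, 10} — 8 values for 8 variables — and 8 appears only in Dave's list, so Dave = 8.
Among the 7 still-open variables, 9 fits only Frank (and all 7 values in {2, 3, 4, 6, 7, 9, 10} must be used), so Frank = 9.
The 6 still-open variables together cover exactly {2, 3, 4, 6, 7, 10} — 6 values for 6 variables — and 3 appears only in Kira's list, so Kira = 3.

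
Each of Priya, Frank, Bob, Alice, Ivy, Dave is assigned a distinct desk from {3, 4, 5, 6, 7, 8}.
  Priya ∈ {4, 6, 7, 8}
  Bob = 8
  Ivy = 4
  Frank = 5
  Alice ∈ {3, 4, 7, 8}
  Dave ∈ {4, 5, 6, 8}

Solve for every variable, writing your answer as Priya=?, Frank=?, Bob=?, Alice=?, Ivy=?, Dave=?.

Priya=7, Frank=5, Bob=8, Alice=3, Ivy=4, Dave=6

Frank must be 5 (only option left). Remove 5 from Dave.
Bob's domain is down to {8}, so Bob = 8. Strike 8 from Priya, Alice, Dave.
Ivy has just one choice, so Ivy = 4. Eliminate 4 elsewhere: Priya, Alice, Dave.
That leaves Dave = 6. So Priya can't be 6.
Priya has just one choice, so Priya = 7. So Alice can't be 7.
Alice must be 3 (only option left).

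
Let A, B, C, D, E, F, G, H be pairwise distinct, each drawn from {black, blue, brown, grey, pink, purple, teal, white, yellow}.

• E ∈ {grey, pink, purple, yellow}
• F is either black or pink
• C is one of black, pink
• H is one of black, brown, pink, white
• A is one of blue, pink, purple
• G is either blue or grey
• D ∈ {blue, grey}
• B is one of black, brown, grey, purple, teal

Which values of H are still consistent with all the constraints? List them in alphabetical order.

C and F between them cover only {black, pink} — a naked pair. Remove those values from A, B, E, H.
D and G share exactly the 2 values {blue, grey}; by pigeonhole those values go to them, so strike blue, grey from A, B, E.
A's domain is down to {purple}, so A = purple. So B, E can't be purple.
E must be yellow (only option left).
No further eliminations apply; H can still be any of brown, white.

brown, white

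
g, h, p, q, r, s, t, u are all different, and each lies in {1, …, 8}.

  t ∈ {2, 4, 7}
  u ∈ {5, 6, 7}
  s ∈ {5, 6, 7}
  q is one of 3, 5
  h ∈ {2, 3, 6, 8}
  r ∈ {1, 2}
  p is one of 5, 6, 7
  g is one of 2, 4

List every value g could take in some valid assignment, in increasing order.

The 8 variables draw from only 8 values {1, 2, 3, 4, 5, 6, 7, 8}, so each is used; only r can be 1, hence r = 1.
The 7 still-open variables together cover exactly {2, 3, 4, 5, 6, 7, 8} — 7 values for 7 variables — and 8 appears only in h's list, so h = 8.
The 6 still-open variables together cover exactly {2, 3, 4, 5, 6, 7} — 6 values for 6 variables — and 3 appears only in q's list, so q = 3.
p, s, u between them cover only {5, 6, 7} — a naked triple. Remove those values from t.
No further eliminations apply; g can still be any of 2, 4.

2, 4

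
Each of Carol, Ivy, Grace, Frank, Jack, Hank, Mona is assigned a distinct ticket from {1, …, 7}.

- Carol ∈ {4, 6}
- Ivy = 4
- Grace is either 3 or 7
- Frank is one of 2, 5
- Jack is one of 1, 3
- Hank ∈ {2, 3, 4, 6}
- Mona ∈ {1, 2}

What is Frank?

Ivy must be 4 (only option left). Eliminate 4 elsewhere: Carol, Hank.
That leaves Carol = 6. So Hank can't be 6.
The 5 still-open variables together cover exactly {1, 2, 3, 5, 7} — 5 values for 5 variables — and 5 appears only in Frank's list, so Frank = 5.

5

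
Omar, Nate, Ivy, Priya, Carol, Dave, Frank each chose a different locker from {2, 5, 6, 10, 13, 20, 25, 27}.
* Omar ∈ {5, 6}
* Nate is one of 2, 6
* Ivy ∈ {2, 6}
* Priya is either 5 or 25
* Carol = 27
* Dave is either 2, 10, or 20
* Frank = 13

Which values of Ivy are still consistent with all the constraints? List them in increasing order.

Carol's domain is down to {27}, so Carol = 27.
Frank's domain is down to {13}, so Frank = 13.
Nate and Ivy between them cover only {2, 6} — a naked pair. Remove those values from Omar, Dave.
That leaves Omar = 5. Strike 5 from Priya.
Priya has just one choice, so Priya = 25.
No further eliminations apply; Ivy can still be any of 2, 6.

2, 6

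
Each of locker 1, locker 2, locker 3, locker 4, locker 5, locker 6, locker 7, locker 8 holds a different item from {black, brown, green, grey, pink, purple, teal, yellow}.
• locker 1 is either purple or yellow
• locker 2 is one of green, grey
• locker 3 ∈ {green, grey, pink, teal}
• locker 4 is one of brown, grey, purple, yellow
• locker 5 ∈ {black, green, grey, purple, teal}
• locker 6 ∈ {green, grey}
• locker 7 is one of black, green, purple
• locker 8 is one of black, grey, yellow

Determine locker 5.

Among the 8 variables, brown fits only locker 4 (and all 8 values in {black, brown, green, grey, pink, purple, teal, yellow} must be used), so locker 4 = brown.
Among the 7 still-open variables, pink fits only locker 3 (and all 7 values in {black, green, grey, pink, purple, teal, yellow} must be used), so locker 3 = pink.
Among the 6 still-open variables, teal fits only locker 5 (and all 6 values in {black, green, grey, purple, teal, yellow} must be used), so locker 5 = teal.

teal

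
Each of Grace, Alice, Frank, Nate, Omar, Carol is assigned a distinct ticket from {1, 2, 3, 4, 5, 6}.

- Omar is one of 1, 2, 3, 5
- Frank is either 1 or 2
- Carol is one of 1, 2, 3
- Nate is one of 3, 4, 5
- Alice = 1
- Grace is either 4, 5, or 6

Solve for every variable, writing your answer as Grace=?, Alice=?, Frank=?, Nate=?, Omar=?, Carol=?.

Alice's domain is down to {1}, so Alice = 1. Strike 1 from Frank, Omar, Carol.
Frank's domain is down to {2}, so Frank = 2. Eliminate 2 elsewhere: Omar, Carol.
Carol must be 3 (only option left). Eliminate 3 elsewhere: Nate, Omar.
Omar's domain is down to {5}, so Omar = 5. Strike 5 from Grace, Nate.
Nate's domain is down to {4}, so Nate = 4. Eliminate 4 elsewhere: Grace.
Grace's domain is down to {6}, so Grace = 6.

Grace=6, Alice=1, Frank=2, Nate=4, Omar=5, Carol=3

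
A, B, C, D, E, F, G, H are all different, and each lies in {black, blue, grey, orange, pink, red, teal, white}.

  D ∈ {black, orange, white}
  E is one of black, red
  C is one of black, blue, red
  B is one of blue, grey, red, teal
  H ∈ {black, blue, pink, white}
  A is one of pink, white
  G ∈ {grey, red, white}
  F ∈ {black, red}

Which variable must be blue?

C

The 8 variables together cover exactly {black, blue, grey, orange, pink, red, teal, white} — 8 values for 8 variables — and orange appears only in D's list, so D = orange.
The 7 still-open variables together cover exactly {black, blue, grey, pink, red, teal, white} — 7 values for 7 variables — and teal appears only in B's list, so B = teal.
The 6 still-open variables draw from only 6 values {black, blue, grey, pink, red, white}, so each is used; only G can be grey, hence G = grey.
E and F share exactly the 2 values {black, red}; by pigeonhole those values go to them, so strike black, red from C, H.
So blue goes to C.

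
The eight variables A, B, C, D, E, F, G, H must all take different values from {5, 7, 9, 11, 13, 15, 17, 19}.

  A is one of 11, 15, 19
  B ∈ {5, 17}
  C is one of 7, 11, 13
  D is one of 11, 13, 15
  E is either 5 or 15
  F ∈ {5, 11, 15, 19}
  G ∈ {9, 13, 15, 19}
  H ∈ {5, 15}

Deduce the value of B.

Among the 8 variables, 7 fits only C (and all 8 values in {5, 7, 9, 11, 13, 15, 17, 19} must be used), so C = 7.
Among the 7 still-open variables, 9 fits only G (and all 7 values in {5, 9, 11, 13, 15, 17, 19} must be used), so G = 9.
The 6 still-open variables draw from only 6 values {5, 11, 13, 15, 17, 19}, so each is used; only D can be 13, hence D = 13.
Among the 5 still-open variables, 17 fits only B (and all 5 values in {5, 11, 15, 17, 19} must be used), so B = 17.

17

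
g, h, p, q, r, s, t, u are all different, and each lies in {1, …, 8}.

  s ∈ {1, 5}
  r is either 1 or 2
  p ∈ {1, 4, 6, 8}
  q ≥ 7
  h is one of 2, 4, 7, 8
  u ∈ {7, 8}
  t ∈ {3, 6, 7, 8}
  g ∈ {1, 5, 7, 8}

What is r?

2

The 8 variables together cover exactly {1, 2, 3, 4, 5, 6, 7, 8} — 8 values for 8 variables — and 3 appears only in t's list, so t = 3.
The 7 still-open variables draw from only 7 values {1, 2, 4, 5, 6, 7, 8}, so each is used; only p can be 6, hence p = 6.
The 6 still-open variables together cover exactly {1, 2, 4, 5, 7, 8} — 6 values for 6 variables — and 4 appears only in h's list, so h = 4.
Among the 5 still-open variables, 2 fits only r (and all 5 values in {1, 2, 5, 7, 8} must be used), so r = 2.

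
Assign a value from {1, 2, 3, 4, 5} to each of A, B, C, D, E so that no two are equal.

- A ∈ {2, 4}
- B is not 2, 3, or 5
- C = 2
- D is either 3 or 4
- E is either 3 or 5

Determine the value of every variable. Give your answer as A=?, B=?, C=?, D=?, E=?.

C's domain is down to {2}, so C = 2. Remove 2 from A.
A's domain is down to {4}, so A = 4. Strike 4 from B, D.
That leaves B = 1.
D has just one choice, so D = 3. Eliminate 3 elsewhere: E.
E has just one choice, so E = 5.

A=4, B=1, C=2, D=3, E=5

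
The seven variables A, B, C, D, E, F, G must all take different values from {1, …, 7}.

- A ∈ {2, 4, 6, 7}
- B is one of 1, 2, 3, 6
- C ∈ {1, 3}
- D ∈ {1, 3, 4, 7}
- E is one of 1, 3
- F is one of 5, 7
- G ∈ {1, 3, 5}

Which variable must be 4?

C and E between them cover only {1, 3} — a naked pair. Remove those values from B, D, G.
G has just one choice, so G = 5. Strike 5 from F.
F has just one choice, so F = 7. Remove 7 from A, D.
So 4 goes to D.

D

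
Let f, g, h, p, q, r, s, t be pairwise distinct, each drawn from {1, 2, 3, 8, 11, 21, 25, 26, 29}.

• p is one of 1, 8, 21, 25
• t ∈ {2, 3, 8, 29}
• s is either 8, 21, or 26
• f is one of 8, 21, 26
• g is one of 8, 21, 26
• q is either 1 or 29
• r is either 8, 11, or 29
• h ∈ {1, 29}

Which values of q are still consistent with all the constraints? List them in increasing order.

h and q between them cover only {1, 29} — a naked pair. Remove those values from p, r, t.
f, g, s between them cover only {8, 21, 26} — a naked triple. Remove those values from p, r, t.
That leaves p = 25.
r must be 11 (only option left).
No further eliminations apply; q can still be any of 1, 29.

1, 29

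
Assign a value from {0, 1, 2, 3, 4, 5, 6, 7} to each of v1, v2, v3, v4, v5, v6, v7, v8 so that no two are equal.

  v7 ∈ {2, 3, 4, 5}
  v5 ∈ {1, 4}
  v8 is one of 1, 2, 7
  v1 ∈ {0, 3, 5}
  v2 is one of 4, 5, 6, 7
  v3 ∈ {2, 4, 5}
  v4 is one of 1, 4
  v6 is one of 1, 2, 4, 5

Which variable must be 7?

The 8 variables together cover exactly {0, 1, 2, 3, 4, 5, 6, 7} — 8 values for 8 variables — and 0 appears only in v1's list, so v1 = 0.
The 7 still-open variables draw from only 7 values {1, 2, 3, 4, 5, 6, 7}, so each is used; only v7 can be 3, hence v7 = 3.
The 6 still-open variables draw from only 6 values {1, 2, 4, 5, 6, 7}, so each is used; only v2 can be 6, hence v2 = 6.
The 5 still-open variables draw from only 5 values {1, 2, 4, 5, 7}, so each is used; only v8 can be 7, hence v8 = 7.

v8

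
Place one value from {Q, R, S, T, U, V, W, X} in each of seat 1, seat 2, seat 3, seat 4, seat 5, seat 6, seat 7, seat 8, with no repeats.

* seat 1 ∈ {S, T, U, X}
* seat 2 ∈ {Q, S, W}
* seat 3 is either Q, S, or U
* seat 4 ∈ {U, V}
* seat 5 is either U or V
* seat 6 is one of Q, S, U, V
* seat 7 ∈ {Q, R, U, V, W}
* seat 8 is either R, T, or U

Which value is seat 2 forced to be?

W

Among the 8 variables, X fits only seat 1 (and all 8 values in {Q, R, S, T, U, V, W, X} must be used), so seat 1 = X.
The 7 still-open variables draw from only 7 values {Q, R, S, T, U, V, W}, so each is used; only seat 8 can be T, hence seat 8 = T.
The 6 still-open variables draw from only 6 values {Q, R, S, U, V, W}, so each is used; only seat 7 can be R, hence seat 7 = R.
The 5 still-open variables draw from only 5 values {Q, S, U, V, W}, so each is used; only seat 2 can be W, hence seat 2 = W.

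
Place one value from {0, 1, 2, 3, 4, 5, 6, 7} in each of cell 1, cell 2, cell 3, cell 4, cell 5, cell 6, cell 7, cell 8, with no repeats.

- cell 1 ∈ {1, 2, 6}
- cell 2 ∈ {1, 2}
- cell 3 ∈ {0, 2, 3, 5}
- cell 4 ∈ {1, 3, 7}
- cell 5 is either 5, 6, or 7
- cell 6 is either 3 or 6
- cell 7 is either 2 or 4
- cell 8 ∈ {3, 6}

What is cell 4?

7

Among the 8 variables, 0 fits only cell 3 (and all 8 values in {0, 1, 2, 3, 4, 5, 6, 7} must be used), so cell 3 = 0.
The 7 still-open variables together cover exactly {1, 2, 3, 4, 5, 6, 7} — 7 values for 7 variables — and 4 appears only in cell 7's list, so cell 7 = 4.
The 6 still-open variables together cover exactly {1, 2, 3, 5, 6, 7} — 6 values for 6 variables — and 5 appears only in cell 5's list, so cell 5 = 5.
The 5 still-open variables together cover exactly {1, 2, 3, 6, 7} — 5 values for 5 variables — and 7 appears only in cell 4's list, so cell 4 = 7.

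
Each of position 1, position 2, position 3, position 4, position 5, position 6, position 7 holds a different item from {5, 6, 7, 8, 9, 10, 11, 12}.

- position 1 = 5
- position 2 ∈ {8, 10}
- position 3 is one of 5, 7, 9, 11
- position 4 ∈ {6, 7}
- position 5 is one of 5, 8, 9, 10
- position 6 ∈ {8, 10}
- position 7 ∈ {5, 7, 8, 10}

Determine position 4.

6

position 1 has just one choice, so position 1 = 5. So position 3, position 5, position 7 can't be 5.
The 6 still-open variables together cover exactly {6, 7, 8, 9, 10, 11} — 6 values for 6 variables — and 6 appears only in position 4's list, so position 4 = 6.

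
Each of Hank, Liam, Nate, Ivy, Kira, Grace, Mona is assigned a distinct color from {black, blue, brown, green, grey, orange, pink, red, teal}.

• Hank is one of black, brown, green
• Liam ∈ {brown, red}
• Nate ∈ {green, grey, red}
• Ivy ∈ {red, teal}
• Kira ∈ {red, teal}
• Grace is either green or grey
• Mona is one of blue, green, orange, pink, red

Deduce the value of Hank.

Ivy and Kira share exactly the 2 values {red, teal}; by pigeonhole those values go to them, so strike red, teal from Liam, Nate, Mona.
Liam's domain is down to {brown}, so Liam = brown. Strike brown from Hank.
Nate and Grace between them cover only {green, grey} — a naked pair. Remove those values from Hank, Mona.
So Hank = black.

black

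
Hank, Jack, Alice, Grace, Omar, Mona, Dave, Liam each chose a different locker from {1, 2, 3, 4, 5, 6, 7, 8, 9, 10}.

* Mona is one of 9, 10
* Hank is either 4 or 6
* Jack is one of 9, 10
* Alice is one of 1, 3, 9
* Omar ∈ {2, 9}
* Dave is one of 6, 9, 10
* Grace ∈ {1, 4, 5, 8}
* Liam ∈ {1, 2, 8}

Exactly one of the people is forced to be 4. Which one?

Hank

The 2 variables Jack and Mona are confined to {9, 10}, which locks those values in; drop them from Alice, Omar, Dave.
Omar has just one choice, so Omar = 2. Remove 2 from Liam.
Dave's domain is down to {6}, so Dave = 6. Strike 6 from Hank.
So 4 goes to Hank.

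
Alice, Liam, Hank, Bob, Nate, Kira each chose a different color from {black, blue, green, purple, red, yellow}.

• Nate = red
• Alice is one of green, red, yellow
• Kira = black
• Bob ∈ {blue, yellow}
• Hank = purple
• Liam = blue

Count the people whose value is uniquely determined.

Liam's domain is down to {blue}, so Liam = blue. Strike blue from Bob.
That leaves Hank = purple.
Bob has just one choice, so Bob = yellow. Strike yellow from Alice.
Nate must be red (only option left). Eliminate red elsewhere: Alice.
That leaves Kira = black.
Alice's domain is down to {green}, so Alice = green.
Every person is fixed: Alice=green, Liam=blue, Hank=purple, Bob=yellow, Nate=red, Kira=black. That makes 6.

6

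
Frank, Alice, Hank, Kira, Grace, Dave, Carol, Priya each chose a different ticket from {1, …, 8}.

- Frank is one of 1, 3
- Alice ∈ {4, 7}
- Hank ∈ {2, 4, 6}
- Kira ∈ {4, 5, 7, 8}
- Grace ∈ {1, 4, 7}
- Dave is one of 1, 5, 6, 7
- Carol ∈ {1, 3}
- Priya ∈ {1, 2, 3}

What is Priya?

The 8 variables draw from only 8 values {1, 2, 3, 4, 5, 6, 7, 8}, so each is used; only Kira can be 8, hence Kira = 8.
The 7 still-open variables together cover exactly {1, 2, 3, 4, 5, 6, 7} — 7 values for 7 variables — and 5 appears only in Dave's list, so Dave = 5.
The 6 still-open variables together cover exactly {1, 2, 3, 4, 6, 7} — 6 values for 6 variables — and 6 appears only in Hank's list, so Hank = 6.
The 5 still-open variables together cover exactly {1, 2, 3, 4, 7} — 5 values for 5 variables — and 2 appears only in Priya's list, so Priya = 2.

2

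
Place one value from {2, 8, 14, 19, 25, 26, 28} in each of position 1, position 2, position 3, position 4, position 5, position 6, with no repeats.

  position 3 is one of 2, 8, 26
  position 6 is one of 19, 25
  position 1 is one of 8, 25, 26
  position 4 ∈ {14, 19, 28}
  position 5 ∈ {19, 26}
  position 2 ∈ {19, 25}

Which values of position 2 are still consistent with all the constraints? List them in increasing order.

19, 25

position 2 and position 6 share exactly the 2 values {19, 25}; by pigeonhole those values go to them, so strike 19, 25 from position 1, position 4, position 5.
position 5 has just one choice, so position 5 = 26. Remove 26 from position 1, position 3.
position 1 has just one choice, so position 1 = 8. Eliminate 8 elsewhere: position 3.
That leaves position 3 = 2.
No further eliminations apply; position 2 can still be any of 19, 25.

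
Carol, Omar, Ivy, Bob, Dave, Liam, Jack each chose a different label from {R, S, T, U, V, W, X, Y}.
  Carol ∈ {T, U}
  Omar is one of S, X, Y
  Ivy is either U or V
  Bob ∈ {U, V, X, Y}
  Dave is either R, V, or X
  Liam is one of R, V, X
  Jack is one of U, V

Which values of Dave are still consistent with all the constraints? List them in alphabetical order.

R, X

The 7 variables draw from only 7 values {R, S, T, U, V, X, Y}, so each is used; only Omar can be S, hence Omar = S.
The 6 still-open variables together cover exactly {R, T, U, V, X, Y} — 6 values for 6 variables — and T appears only in Carol's list, so Carol = T.
Among the 5 still-open variables, Y fits only Bob (and all 5 values in {R, U, V, X, Y} must be used), so Bob = Y.
The 2 variables Ivy and Jack are confined to {U, V}, which locks those values in; drop them from Dave, Liam.
No further eliminations apply; Dave can still be any of R, X.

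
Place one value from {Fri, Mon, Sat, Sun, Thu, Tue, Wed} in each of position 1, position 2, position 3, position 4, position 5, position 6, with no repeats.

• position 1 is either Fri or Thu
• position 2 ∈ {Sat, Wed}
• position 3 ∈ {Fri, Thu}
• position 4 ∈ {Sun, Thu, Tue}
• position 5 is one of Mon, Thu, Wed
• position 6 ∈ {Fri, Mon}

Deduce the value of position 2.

Sat

position 1 and position 3 between them cover only {Fri, Thu} — a naked pair. Remove those values from position 4, position 5, position 6.
position 6 must be Mon (only option left). Eliminate Mon elsewhere: position 5.
That leaves position 5 = Wed. Eliminate Wed elsewhere: position 2.
So position 2 = Sat.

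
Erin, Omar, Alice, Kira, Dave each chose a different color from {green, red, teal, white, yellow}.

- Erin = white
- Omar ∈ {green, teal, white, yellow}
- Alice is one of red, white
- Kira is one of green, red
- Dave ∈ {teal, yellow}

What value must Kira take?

Erin must be white (only option left). Strike white from Omar, Alice.
That leaves Alice = red. Remove red from Kira.
So Kira = green.

green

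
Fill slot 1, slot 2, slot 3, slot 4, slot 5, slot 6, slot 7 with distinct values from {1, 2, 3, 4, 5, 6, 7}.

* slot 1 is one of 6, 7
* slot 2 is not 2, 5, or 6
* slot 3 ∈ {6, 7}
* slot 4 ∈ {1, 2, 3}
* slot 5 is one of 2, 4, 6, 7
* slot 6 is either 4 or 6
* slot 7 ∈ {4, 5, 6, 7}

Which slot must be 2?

The 7 variables together cover exactly {1, 2, 3, 4, 5, 6, 7} — 7 values for 7 variables — and 5 appears only in slot 7's list, so slot 7 = 5.
slot 1 and slot 3 between them cover only {6, 7} — a naked pair. Remove those values from slot 2, slot 5, slot 6.
slot 6 has just one choice, so slot 6 = 4. Strike 4 from slot 2, slot 5.

slot 5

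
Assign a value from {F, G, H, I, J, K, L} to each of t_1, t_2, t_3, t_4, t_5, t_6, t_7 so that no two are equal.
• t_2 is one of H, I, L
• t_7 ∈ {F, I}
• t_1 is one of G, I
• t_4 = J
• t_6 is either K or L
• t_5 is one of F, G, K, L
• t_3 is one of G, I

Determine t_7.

F

t_4's domain is down to {J}, so t_4 = J.
The 6 still-open variables draw from only 6 values {F, G, H, I, K, L}, so each is used; only t_2 can be H, hence t_2 = H.
The 2 variables t_1 and t_3 are confined to {G, I}, which locks those values in; drop them from t_5, t_7.
So t_7 = F.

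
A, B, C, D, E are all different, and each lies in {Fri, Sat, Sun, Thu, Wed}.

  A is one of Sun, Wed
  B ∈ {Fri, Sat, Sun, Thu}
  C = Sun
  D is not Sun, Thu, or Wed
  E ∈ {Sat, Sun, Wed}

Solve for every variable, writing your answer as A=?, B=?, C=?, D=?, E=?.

A=Wed, B=Thu, C=Sun, D=Fri, E=Sat

C's domain is down to {Sun}, so C = Sun. Remove Sun from A, B, E.
A must be Wed (only option left). So E can't be Wed.
E has just one choice, so E = Sat. Eliminate Sat elsewhere: B, D.
That leaves D = Fri. Remove Fri from B.
B must be Thu (only option left).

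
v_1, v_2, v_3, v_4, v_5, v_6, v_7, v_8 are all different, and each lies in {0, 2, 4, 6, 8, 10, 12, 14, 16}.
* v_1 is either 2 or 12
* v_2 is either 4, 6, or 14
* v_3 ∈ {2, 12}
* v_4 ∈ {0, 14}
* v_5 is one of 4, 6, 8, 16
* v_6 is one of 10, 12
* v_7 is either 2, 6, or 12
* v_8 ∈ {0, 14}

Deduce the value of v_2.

4

v_1 and v_3 between them cover only {2, 12} — a naked pair. Remove those values from v_6, v_7.
That leaves v_6 = 10.
That leaves v_7 = 6. Eliminate 6 elsewhere: v_2, v_5.
v_4 and v_8 between them cover only {0, 14} — a naked pair. Remove those values from v_2.
So v_2 = 4.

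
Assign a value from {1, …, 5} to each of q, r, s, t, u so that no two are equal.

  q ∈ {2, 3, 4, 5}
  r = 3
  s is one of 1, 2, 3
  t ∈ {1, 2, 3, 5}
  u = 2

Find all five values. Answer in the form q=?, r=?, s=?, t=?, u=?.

r must be 3 (only option left). Eliminate 3 elsewhere: q, s, t.
u has just one choice, so u = 2. Eliminate 2 elsewhere: q, s, t.
s has just one choice, so s = 1. So t can't be 1.
t's domain is down to {5}, so t = 5. So q can't be 5.
q has just one choice, so q = 4.

q=4, r=3, s=1, t=5, u=2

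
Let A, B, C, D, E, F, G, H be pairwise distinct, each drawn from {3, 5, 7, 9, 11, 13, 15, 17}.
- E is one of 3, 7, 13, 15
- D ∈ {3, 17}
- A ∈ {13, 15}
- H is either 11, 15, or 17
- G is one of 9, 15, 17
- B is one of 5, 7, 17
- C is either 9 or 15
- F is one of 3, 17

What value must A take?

Among the 8 variables, 5 fits only B (and all 8 values in {3, 5, 7, 9, 11, 13, 15, 17} must be used), so B = 5.
Among the 7 still-open variables, 7 fits only E (and all 7 values in {3, 7, 9, 11, 13, 15, 17} must be used), so E = 7.
Among the 6 still-open variables, 11 fits only H (and all 6 values in {3, 9, 11, 13, 15, 17} must be used), so H = 11.
The 5 still-open variables together cover exactly {3, 9, 13, 15, 17} — 5 values for 5 variables — and 13 appears only in A's list, so A = 13.

13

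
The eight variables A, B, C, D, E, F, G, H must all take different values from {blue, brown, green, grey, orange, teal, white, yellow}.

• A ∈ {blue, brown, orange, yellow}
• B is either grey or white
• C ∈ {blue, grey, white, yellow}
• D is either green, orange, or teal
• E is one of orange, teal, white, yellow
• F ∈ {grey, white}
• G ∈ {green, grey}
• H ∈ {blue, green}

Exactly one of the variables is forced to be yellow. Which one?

C

The 8 variables together cover exactly {blue, brown, green, grey, orange, teal, white, yellow} — 8 values for 8 variables — and brown appears only in A's list, so A = brown.
B and F between them cover only {grey, white} — a naked pair. Remove those values from C, E, G.
That leaves G = green. Strike green from D, H.
That leaves H = blue. Strike blue from C.
So yellow goes to C.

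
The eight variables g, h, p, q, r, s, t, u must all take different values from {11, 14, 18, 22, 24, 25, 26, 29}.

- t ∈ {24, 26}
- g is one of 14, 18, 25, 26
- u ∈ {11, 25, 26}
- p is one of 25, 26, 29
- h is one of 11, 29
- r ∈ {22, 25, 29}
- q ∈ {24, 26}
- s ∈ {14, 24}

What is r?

22

The 8 variables together cover exactly {11, 14, 18, 22, 24, 25, 26, 29} — 8 values for 8 variables — and 18 appears only in g's list, so g = 18.
The 7 still-open variables together cover exactly {11, 14, 22, 24, 25, 26, 29} — 7 values for 7 variables — and 14 appears only in s's list, so s = 14.
The 6 still-open variables together cover exactly {11, 22, 24, 25, 26, 29} — 6 values for 6 variables — and 22 appears only in r's list, so r = 22.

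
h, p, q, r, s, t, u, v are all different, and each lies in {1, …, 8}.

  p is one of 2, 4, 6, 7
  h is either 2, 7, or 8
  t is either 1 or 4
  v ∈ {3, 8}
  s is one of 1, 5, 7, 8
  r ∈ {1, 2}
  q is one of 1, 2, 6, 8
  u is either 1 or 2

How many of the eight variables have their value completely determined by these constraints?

3

The 8 variables draw from only 8 values {1, 2, 3, 4, 5, 6, 7, 8}, so each is used; only v can be 3, hence v = 3.
The 7 still-open variables draw from only 7 values {1, 2, 4, 5, 6, 7, 8}, so each is used; only s can be 5, hence s = 5.
The 2 variables r and u are confined to {1, 2}, which locks those values in; drop them from h, p, q, t.
That leaves t = 4. So p can't be 4.
Determined: s=5, t=4, v=3. The other variables each still have more than one consistent value. That makes 3.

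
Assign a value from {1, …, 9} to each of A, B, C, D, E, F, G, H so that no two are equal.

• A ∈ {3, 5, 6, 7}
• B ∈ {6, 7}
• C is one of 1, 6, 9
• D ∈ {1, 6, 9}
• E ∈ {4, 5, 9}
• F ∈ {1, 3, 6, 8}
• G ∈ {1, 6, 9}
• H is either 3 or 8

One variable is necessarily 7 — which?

B

The 8 variables together cover exactly {1, 3, 4, 5, 6, 7, 8, 9} — 8 values for 8 variables — and 4 appears only in E's list, so E = 4.
The 7 still-open variables together cover exactly {1, 3, 5, 6, 7, 8, 9} — 7 values for 7 variables — and 5 appears only in A's list, so A = 5.
Among the 6 still-open variables, 7 fits only B (and all 6 values in {1, 3, 6, 7, 8, 9} must be used), so B = 7.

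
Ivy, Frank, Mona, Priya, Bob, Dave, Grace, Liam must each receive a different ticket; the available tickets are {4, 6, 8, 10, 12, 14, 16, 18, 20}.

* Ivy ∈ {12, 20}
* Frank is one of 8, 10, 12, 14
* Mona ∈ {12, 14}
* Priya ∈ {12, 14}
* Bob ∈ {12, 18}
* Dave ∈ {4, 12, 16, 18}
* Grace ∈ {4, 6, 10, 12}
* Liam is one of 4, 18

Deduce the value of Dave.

Mona and Priya share exactly the 2 values {12, 14}; by pigeonhole those values go to them, so strike 12, 14 from Ivy, Frank, Bob, Dave, Grace.
Ivy must be 20 (only option left).
Bob must be 18 (only option left). Strike 18 from Dave, Liam.
Liam has just one choice, so Liam = 4. Eliminate 4 elsewhere: Dave, Grace.
So Dave = 16.

16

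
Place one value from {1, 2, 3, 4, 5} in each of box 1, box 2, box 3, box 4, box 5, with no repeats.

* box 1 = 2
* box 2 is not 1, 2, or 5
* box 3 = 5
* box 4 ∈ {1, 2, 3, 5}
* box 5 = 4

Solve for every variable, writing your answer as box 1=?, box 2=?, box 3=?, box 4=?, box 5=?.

box 1's domain is down to {2}, so box 1 = 2. So box 4 can't be 2.
That leaves box 3 = 5. Remove 5 from box 4.
box 5 must be 4 (only option left). Strike 4 from box 2.
box 2's domain is down to {3}, so box 2 = 3. Strike 3 from box 4.
box 4 must be 1 (only option left).

box 1=2, box 2=3, box 3=5, box 4=1, box 5=4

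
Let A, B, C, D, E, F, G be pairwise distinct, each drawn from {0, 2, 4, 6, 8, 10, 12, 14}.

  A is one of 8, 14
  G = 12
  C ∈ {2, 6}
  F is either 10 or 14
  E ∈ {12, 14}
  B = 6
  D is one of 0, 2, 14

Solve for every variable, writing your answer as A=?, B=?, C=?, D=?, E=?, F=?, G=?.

A=8, B=6, C=2, D=0, E=14, F=10, G=12

B has just one choice, so B = 6. Eliminate 6 elsewhere: C.
C must be 2 (only option left). Strike 2 from D.
G has just one choice, so G = 12. So E can't be 12.
E's domain is down to {14}, so E = 14. Eliminate 14 elsewhere: A, D, F.
F has just one choice, so F = 10.
A has just one choice, so A = 8.
That leaves D = 0.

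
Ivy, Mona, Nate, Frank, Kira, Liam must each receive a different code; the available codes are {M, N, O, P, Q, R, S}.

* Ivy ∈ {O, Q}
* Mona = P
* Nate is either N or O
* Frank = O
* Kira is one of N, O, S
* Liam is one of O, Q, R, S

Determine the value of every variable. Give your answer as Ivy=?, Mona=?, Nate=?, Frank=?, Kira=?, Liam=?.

Ivy=Q, Mona=P, Nate=N, Frank=O, Kira=S, Liam=R

Mona has just one choice, so Mona = P.
Frank's domain is down to {O}, so Frank = O. Eliminate O elsewhere: Ivy, Nate, Kira, Liam.
Ivy has just one choice, so Ivy = Q. Remove Q from Liam.
Nate has just one choice, so Nate = N. Remove N from Kira.
That leaves Kira = S. So Liam can't be S.
Liam must be R (only option left).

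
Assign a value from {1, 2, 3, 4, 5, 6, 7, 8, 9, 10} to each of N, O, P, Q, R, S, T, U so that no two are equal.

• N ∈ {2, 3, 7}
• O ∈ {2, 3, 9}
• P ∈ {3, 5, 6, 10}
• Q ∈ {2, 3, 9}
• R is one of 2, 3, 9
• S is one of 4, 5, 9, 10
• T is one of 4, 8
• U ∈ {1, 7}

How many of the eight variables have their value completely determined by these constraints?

2

O, Q, R share exactly the 3 values {2, 3, 9}; by pigeonhole those values go to them, so strike 2, 3, 9 from N, P, S.
N has just one choice, so N = 7. So U can't be 7.
U's domain is down to {1}, so U = 1.
Determined: N=7, U=1. The other variables each still have more than one consistent value. That makes 2.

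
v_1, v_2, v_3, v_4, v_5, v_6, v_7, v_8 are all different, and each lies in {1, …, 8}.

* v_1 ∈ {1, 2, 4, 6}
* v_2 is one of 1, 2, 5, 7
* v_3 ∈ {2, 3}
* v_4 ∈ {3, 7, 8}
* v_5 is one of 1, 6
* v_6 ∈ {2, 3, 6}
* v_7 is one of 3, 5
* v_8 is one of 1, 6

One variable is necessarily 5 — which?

Among the 8 variables, 4 fits only v_1 (and all 8 values in {1, 2, 3, 4, 5, 6, 7, 8} must be used), so v_1 = 4.
Among the 7 still-open variables, 8 fits only v_4 (and all 7 values in {1, 2, 3, 5, 6, 7, 8} must be used), so v_4 = 8.
Among the 6 still-open variables, 7 fits only v_2 (and all 6 values in {1, 2, 3, 5, 6, 7} must be used), so v_2 = 7.
The 5 still-open variables together cover exactly {1, 2, 3, 5, 6} — 5 values for 5 variables — and 5 appears only in v_7's list, so v_7 = 5.

v_7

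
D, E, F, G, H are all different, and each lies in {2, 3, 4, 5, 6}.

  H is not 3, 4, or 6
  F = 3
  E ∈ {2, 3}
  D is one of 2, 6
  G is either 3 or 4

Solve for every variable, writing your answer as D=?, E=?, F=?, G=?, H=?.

D=6, E=2, F=3, G=4, H=5

F's domain is down to {3}, so F = 3. So E, G can't be 3.
That leaves G = 4.
E's domain is down to {2}, so E = 2. Eliminate 2 elsewhere: D, H.
H must be 5 (only option left).
That leaves D = 6.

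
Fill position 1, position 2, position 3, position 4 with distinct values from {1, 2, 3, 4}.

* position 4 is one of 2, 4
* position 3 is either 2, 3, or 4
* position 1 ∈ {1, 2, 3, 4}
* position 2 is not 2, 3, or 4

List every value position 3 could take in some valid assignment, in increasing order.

2, 3, 4

position 2's domain is down to {1}, so position 2 = 1. Eliminate 1 elsewhere: position 1.
No further eliminations apply; position 3 can still be any of 2, 3, 4.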